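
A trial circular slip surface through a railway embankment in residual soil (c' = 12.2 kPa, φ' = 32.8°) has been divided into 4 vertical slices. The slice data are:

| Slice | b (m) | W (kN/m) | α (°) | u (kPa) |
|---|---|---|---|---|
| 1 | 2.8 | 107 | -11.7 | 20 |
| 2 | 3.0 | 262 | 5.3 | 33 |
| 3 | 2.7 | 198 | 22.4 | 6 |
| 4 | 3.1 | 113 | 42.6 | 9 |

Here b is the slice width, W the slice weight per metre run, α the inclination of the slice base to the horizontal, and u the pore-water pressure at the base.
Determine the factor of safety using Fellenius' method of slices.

Ordinary method of slices: FS = Σ[c'·Δl_i + (W_i cosα_i − u_i·Δl_i)·tanφ'] / Σ W_i sinα_i, with Δl_i = b_i / cosα_i.
Slice 1: Δl = 2.8/cos(-11.7°) = 2.859 m; N'_1 = 107·cos(-11.7°) − 20·2.859 = 47.6; c'Δl = 34.88; W sinα = -21.7
Slice 2: Δl = 3.0/cos5.3° = 3.013 m; N'_2 = 262·cos5.3° − 33·3.013 = 161.5; c'Δl = 36.76; W sinα = 24.2
Slice 3: Δl = 2.7/cos22.4° = 2.920 m; N'_3 = 198·cos22.4° − 6·2.920 = 165.5; c'Δl = 35.63; W sinα = 75.5
Slice 4: Δl = 3.1/cos42.6° = 4.211 m; N'_4 = 113·cos42.6° − 9·4.211 = 45.3; c'Δl = 51.38; W sinα = 76.5
Σc'Δl = 158.6 kN/m; ΣN' = 419.9 kN/m; ΣW sinα = 154.4 kN/m
Resisting = 158.6 + 419.9·tan32.8° = 158.6 + 270.6 = 429.2 kN/m
FS = 429.2 / 154.4 = 2.779

FS = 2.78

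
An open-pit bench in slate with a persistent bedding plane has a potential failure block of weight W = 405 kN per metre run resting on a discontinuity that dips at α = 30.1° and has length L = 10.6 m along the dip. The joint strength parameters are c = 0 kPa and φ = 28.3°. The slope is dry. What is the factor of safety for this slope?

Resolving the block weight along and normal to the plane and applying the Mohr–Coulomb strength on the joint:
N' = W cosα = 405·cos30.1° = 350.4 kN/m
Driving force T = W sinα = 405·sin30.1° = 203.1 kN/m
Resisting force R = c·L + N'·tanφ = 0·10.6 + 350.4·tan28.3° = 0.0 + 188.7 = 188.7 kN/m
FS = R / T = 188.7 / 203.1 = 0.929

FS = 0.93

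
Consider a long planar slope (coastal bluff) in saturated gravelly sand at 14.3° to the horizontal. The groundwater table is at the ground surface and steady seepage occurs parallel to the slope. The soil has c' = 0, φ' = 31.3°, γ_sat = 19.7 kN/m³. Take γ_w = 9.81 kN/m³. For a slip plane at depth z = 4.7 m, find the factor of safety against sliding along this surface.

FS = 1.20

With seepage parallel to the slope and the water table at the surface, the effective normal stress on the slip plane uses the buoyant unit weight γ' = γ_sat − γ_w while the driving shear stress uses γ_sat:
FS = [c' + γ' z cos²β tanφ'] / [γ_sat z sinβ cosβ]
(For c' = 0 this reduces to FS = (γ'/γ_sat)·tanφ'/tanβ.)
γ' = 19.7 − 9.81 = 9.89 kN/m³
Numerator = 0.0 + 9.89·4.7·cos²14.3°·tan31.3° = 0.0 + 9.89·4.7·0.9390·0.6080 = 26.538 kPa
Denominator = 19.7·4.7·sin14.3°·cos14.3° = 19.7·4.7·0.2470·0.9690 = 22.161 kPa
FS = 26.538 / 22.161 = 1.198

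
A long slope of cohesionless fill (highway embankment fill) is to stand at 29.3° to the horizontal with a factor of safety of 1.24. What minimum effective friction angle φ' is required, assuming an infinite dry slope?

φ' = 34.8°

FS = tanφ'/tanβ ⇒ tanφ' = FS · tanβ = 1.24 · tan29.3° = 0.6959
φ' = arctan(0.6959) = 34.83°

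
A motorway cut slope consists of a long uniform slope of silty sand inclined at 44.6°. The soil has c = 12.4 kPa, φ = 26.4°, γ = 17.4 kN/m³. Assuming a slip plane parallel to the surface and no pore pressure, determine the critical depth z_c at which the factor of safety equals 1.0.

z_c = 2.87 m

Setting FS = 1.00 in FS = [c + γz cos²β tanφ] / [γz sinβ cosβ] and solving for z:
z = c / [γ cosβ (FS·sinβ − cosβ·tanφ)]
  = 12.4 / [17.4·cos44.6°·(1.00·sin44.6° − cos44.6°·tan26.4°)]
  = 12.4 / [17.4·0.7120·(1.00·0.7022 − 0.7120·0.4964)]
  = 12.4 / 4.3201 = 2.870 m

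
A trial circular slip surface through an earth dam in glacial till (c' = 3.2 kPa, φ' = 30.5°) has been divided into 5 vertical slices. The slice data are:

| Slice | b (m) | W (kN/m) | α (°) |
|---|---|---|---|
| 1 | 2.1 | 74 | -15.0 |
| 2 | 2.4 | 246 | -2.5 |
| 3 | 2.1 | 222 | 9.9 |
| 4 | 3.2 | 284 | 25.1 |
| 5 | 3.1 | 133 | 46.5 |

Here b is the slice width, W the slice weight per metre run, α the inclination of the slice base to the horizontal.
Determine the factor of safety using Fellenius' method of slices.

FS = 2.52

Ordinary method of slices: FS = Σ[c'·Δl_i + (W_i cosα_i)·tanφ'] / Σ W_i sinα_i, with Δl_i = b_i / cosα_i.
Slice 1: Δl = 2.1/cos(-15.0°) = 2.174 m; N'_1 = 74·cos(-15.0°) = 71.5; c'Δl = 6.96; W sinα = -19.2
Slice 2: Δl = 2.4/cos(-2.5°) = 2.402 m; N'_2 = 246·cos(-2.5°) = 245.8; c'Δl = 7.69; W sinα = -10.7
Slice 3: Δl = 2.1/cos9.9° = 2.132 m; N'_3 = 222·cos9.9° = 218.7; c'Δl = 6.82; W sinα = 38.2
Slice 4: Δl = 3.2/cos25.1° = 3.534 m; N'_4 = 284·cos25.1° = 257.2; c'Δl = 11.31; W sinα = 120.5
Slice 5: Δl = 3.1/cos46.5° = 4.503 m; N'_5 = 133·cos46.5° = 91.6; c'Δl = 14.41; W sinα = 96.5
Σc'Δl = 47.2 kN/m; ΣN' = 884.7 kN/m; ΣW sinα = 225.2 kN/m
Resisting = 47.2 + 884.7·tan30.5° = 47.2 + 521.1 = 568.3 kN/m
FS = 568.3 / 225.2 = 2.523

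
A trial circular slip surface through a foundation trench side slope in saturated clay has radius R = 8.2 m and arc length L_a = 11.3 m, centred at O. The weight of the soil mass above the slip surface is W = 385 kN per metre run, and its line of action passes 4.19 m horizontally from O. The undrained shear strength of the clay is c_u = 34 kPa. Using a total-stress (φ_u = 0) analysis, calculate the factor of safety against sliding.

FS = 1.95

Taking moments about the centre O, the resisting moment is provided by the undrained shear strength acting along the arc:
M_R = c_u·L_a·R = 34·11.30·8.2 = 3150.4 kN·m/m
M_D = W·d = 385·4.19 = 1613.2 kN·m/m
FS = M_R / M_D = 3150.4 / 1613.2 = 1.953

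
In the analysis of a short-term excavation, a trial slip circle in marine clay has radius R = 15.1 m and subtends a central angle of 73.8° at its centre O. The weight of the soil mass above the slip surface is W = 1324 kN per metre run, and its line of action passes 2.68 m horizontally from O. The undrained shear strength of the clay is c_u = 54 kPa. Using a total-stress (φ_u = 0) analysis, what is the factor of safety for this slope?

FS = 4.47

Taking moments about the centre O, the resisting moment is provided by the undrained shear strength acting along the arc:
Arc length L_a = R·θ = 15.1·(73.8°·π/180) = 15.1·1.2881 = 19.45 m
M_R = c_u·L_a·R = 54·19.45·15.1 = 15859.2 kN·m/m
M_D = W·d = 1324·2.68 = 3548.3 kN·m/m
FS = M_R / M_D = 15859.2 / 3548.3 = 4.469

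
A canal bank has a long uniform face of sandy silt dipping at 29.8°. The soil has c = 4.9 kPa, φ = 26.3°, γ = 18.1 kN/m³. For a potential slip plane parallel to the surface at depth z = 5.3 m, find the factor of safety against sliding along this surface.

For an infinite slope with a slip plane parallel to the surface (no pore pressure): FS = [c + γz cos²β tanφ] / [γz sinβ cosβ].
γz = 18.1·5.3 = 95.93 kN/m²
Numerator = 4.9 + 95.93·cos²29.8°·tan26.3° = 4.9 + 95.93·0.7530·0.4942 = 40.602 kPa
Denominator = 95.93·sin29.8°·cos29.8° = 95.93·0.4970·0.8678 = 41.370 kPa
FS = 40.602 / 41.370 = 0.981

FS = 0.98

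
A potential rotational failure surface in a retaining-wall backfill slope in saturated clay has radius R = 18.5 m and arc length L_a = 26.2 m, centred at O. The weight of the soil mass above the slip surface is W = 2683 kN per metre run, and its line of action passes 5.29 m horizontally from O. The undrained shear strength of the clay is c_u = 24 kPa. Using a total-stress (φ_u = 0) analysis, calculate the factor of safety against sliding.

Taking moments about the centre O, the resisting moment is provided by the undrained shear strength acting along the arc:
M_R = c_u·L_a·R = 24·26.20·18.5 = 11632.8 kN·m/m
M_D = W·d = 2683·5.29 = 14193.1 kN·m/m
FS = M_R / M_D = 11632.8 / 14193.1 = 0.820

FS = 0.82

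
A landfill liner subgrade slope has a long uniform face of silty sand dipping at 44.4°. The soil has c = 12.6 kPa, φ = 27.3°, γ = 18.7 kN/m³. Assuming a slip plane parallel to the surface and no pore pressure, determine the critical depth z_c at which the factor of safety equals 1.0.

z_c = 2.85 m

Setting FS = 1.00 in FS = [c + γz cos²β tanφ] / [γz sinβ cosβ] and solving for z:
z = c / [γ cosβ (FS·sinβ − cosβ·tanφ)]
  = 12.6 / [18.7·cos44.4°·(1.00·sin44.4° − cos44.4°·tan27.3°)]
  = 12.6 / [18.7·0.7145·(1.00·0.6997 − 0.7145·0.5161)]
  = 12.6 / 4.4210 = 2.850 m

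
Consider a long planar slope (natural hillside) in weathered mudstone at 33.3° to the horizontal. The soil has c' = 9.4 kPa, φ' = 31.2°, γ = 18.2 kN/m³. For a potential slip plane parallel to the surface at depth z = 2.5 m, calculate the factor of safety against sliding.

FS = 1.37

For an infinite slope with a slip plane parallel to the surface (no pore pressure): FS = [c' + γz cos²β tanφ'] / [γz sinβ cosβ].
γz = 18.2·2.5 = 45.50 kN/m²
Numerator = 9.4 + 45.50·cos²33.3°·tan31.2° = 9.4 + 45.50·0.6986·0.6056 = 28.650 kPa
Denominator = 45.50·sin33.3°·cos33.3° = 45.50·0.5490·0.8358 = 20.879 kPa
FS = 28.650 / 20.879 = 1.372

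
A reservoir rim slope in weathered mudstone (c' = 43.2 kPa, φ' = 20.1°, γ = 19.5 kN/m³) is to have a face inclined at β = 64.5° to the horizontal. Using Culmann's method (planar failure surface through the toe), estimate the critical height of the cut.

Culmann's analysis gives the critical failure plane at α_cr = (β + φ')/2 = (64.5 + 20.1)/2 = 42.3°, and the critical height
H_c = (4c'/γ) · sinβ cosφ' / [1 − cos(β − φ')]
    = (4·43.2/19.5) · sin64.5°·cos20.1° / [1 − cos(44.4°)]
    = 8.862 · 0.9026·0.9391 / [1 − 0.7145]
    = 8.862 · 0.8476 / 0.2855
    = 26.31 m

H_c = 26.31 m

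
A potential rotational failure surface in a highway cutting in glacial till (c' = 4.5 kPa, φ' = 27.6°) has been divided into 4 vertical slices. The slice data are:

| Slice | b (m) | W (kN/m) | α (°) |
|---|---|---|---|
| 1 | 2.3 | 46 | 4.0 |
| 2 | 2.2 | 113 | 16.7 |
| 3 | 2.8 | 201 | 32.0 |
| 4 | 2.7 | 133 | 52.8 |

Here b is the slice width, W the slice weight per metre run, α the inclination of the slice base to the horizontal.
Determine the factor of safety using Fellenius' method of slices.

Ordinary method of slices: FS = Σ[c'·Δl_i + (W_i cosα_i)·tanφ'] / Σ W_i sinα_i, with Δl_i = b_i / cosα_i.
Slice 1: Δl = 2.3/cos4.0° = 2.306 m; N'_1 = 46·cos4.0° = 45.9; c'Δl = 10.38; W sinα = 3.2
Slice 2: Δl = 2.2/cos16.7° = 2.297 m; N'_2 = 113·cos16.7° = 108.2; c'Δl = 10.34; W sinα = 32.5
Slice 3: Δl = 2.8/cos32.0° = 3.302 m; N'_3 = 201·cos32.0° = 170.5; c'Δl = 14.86; W sinα = 106.5
Slice 4: Δl = 2.7/cos52.8° = 4.466 m; N'_4 = 133·cos52.8° = 80.4; c'Δl = 20.10; W sinα = 105.9
Σc'Δl = 55.7 kN/m; ΣN' = 405.0 kN/m; ΣW sinα = 248.1 kN/m
Resisting = 55.7 + 405.0·tan27.6° = 55.7 + 211.7 = 267.4 kN/m
FS = 267.4 / 248.1 = 1.078

FS = 1.08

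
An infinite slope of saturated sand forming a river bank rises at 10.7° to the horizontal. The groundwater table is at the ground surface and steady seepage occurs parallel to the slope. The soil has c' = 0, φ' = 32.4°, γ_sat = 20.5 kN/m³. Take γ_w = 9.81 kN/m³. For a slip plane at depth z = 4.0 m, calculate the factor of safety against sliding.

FS = 1.75

With seepage parallel to the slope and the water table at the surface, the effective normal stress on the slip plane uses the buoyant unit weight γ' = γ_sat − γ_w while the driving shear stress uses γ_sat:
FS = [c' + γ' z cos²β tanφ'] / [γ_sat z sinβ cosβ]
(For c' = 0 this reduces to FS = (γ'/γ_sat)·tanφ'/tanβ.)
γ' = 20.5 − 9.81 = 10.69 kN/m³
Numerator = 0.0 + 10.69·4.0·cos²10.7°·tan32.4° = 0.0 + 10.69·4.0·0.9655·0.6346 = 26.201 kPa
Denominator = 20.5·4.0·sin10.7°·cos10.7° = 20.5·4.0·0.1857·0.9826 = 14.960 kPa
FS = 26.201 / 14.960 = 1.751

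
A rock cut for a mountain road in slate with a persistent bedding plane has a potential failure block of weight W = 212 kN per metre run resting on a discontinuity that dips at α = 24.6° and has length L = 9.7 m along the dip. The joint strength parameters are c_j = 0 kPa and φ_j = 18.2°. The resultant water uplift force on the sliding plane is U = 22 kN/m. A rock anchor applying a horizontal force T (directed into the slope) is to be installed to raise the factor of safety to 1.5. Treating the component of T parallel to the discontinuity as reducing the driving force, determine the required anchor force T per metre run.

T = 51 kN/m

Resolving forces along and normal to the sliding plane, with the horizontal anchor force T adding T·sinα to the effective normal force and T·cosα acting up the plane against the driving force:
FS = [c_jL + (W cosα − U + T sinα) tanφ_j] / [W sinα − T cosα]
Without the anchor: N' = 170.8 kN/m, driving T_d = 88.3 kN/m, resisting R = 0·9.7 + 170.8·tan18.2° = 56.1 kN/m, FS = 0.64.
Setting FS = 1.5 and solving for T:
1.5·(88.3 − T cos24.6°) = 56.1 + T sin24.6°·tan18.2°
T·(sin24.6°·tan18.2° + 1.5·cos24.6°) = 1.5·88.3 − 56.1
T·(0.4163·0.3288 + 1.5·0.9092) = 132.4 − 56.1 = 76.2
T·1.5007 = 76.2
T = 50.8 kN/m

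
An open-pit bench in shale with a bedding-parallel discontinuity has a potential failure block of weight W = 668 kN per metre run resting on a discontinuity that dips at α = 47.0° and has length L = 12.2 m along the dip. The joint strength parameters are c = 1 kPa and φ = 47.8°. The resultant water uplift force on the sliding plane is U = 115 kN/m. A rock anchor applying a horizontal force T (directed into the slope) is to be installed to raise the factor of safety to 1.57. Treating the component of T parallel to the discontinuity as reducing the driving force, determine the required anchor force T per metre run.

T = 202 kN/m

Resolving forces along and normal to the sliding plane, with the horizontal anchor force T adding T·sinα to the effective normal force and T·cosα acting up the plane against the driving force:
FS = [cL + (W cosα − U + T sinα) tanφ] / [W sinα − T cosα]
Without the anchor: N' = 340.6 kN/m, driving T_d = 488.5 kN/m, resisting R = 1·12.2 + 340.6·tan47.8° = 387.8 kN/m, FS = 0.79.
Setting FS = 1.57 and solving for T:
1.57·(488.5 − T cos47.0°) = 387.8 + T sin47.0°·tan47.8°
T·(sin47.0°·tan47.8° + 1.57·cos47.0°) = 1.57·488.5 − 387.8
T·(0.7314·1.1028 + 1.57·0.6820) = 767.0 − 387.8 = 379.2
T·1.8773 = 379.2
T = 202.0 kN/m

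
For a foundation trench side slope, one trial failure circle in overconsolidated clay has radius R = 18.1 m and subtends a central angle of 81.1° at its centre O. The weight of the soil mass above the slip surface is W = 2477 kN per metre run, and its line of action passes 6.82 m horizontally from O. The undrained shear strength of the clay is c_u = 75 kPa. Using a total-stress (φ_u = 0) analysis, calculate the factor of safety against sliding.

FS = 2.06

Taking moments about the centre O, the resisting moment is provided by the undrained shear strength acting along the arc:
Arc length L_a = R·θ = 18.1·(81.1°·π/180) = 18.1·1.4155 = 25.62 m
M_R = c_u·L_a·R = 75·25.62·18.1 = 34779.0 kN·m/m
M_D = W·d = 2477·6.82 = 16893.1 kN·m/m
FS = M_R / M_D = 34779.0 / 16893.1 = 2.059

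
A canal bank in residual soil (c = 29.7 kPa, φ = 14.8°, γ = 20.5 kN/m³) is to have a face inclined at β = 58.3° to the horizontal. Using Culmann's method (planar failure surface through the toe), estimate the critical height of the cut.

Culmann's analysis gives the critical failure plane at α_cr = (β + φ)/2 = (58.3 + 14.8)/2 = 36.5°, and the critical height
H_c = (4c/γ) · sinβ cosφ / [1 − cos(β − φ)]
    = (4·29.7/20.5) · sin58.3°·cos14.8° / [1 − cos(43.5°)]
    = 5.795 · 0.8508·0.9668 / [1 − 0.7254]
    = 5.795 · 0.8226 / 0.2746
    = 17.36 m

H_c = 17.36 m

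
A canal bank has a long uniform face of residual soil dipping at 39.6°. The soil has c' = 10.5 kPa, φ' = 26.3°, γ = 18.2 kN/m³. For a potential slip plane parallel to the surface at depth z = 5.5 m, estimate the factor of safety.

For an infinite slope with a slip plane parallel to the surface (no pore pressure): FS = [c' + γz cos²β tanφ'] / [γz sinβ cosβ].
γz = 18.2·5.5 = 100.10 kN/m²
Numerator = 10.5 + 100.10·cos²39.6°·tan26.3° = 10.5 + 100.10·0.5937·0.4942 = 39.871 kPa
Denominator = 100.10·sin39.6°·cos39.6° = 100.10·0.6374·0.7705 = 49.163 kPa
FS = 39.871 / 49.163 = 0.811

FS = 0.81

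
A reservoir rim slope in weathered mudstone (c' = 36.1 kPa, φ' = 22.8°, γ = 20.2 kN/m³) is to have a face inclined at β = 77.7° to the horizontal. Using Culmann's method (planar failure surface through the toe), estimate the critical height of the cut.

Culmann's analysis gives the critical failure plane at α_cr = (β + φ')/2 = (77.7 + 22.8)/2 = 50.2°, and the critical height
H_c = (4c'/γ) · sinβ cosφ' / [1 − cos(β − φ')]
    = (4·36.1/20.2) · sin77.7°·cos22.8° / [1 − cos(54.9°)]
    = 7.149 · 0.9770·0.9219 / [1 − 0.5750]
    = 7.149 · 0.9007 / 0.4250
    = 15.15 m

H_c = 15.15 m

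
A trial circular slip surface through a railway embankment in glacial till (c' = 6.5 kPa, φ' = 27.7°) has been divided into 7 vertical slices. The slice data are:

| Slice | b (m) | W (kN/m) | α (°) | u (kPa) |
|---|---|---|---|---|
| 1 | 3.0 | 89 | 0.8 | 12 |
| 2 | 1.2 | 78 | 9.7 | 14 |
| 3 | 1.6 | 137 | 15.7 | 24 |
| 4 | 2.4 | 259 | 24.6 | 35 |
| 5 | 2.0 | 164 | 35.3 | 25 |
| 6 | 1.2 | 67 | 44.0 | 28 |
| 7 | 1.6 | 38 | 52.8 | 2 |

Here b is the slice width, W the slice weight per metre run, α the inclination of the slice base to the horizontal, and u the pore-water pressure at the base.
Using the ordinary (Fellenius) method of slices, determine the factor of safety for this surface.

FS = 1.00

Ordinary method of slices: FS = Σ[c'·Δl_i + (W_i cosα_i − u_i·Δl_i)·tanφ'] / Σ W_i sinα_i, with Δl_i = b_i / cosα_i.
Slice 1: Δl = 3.0/cos0.8° = 3.000 m; N'_1 = 89·cos0.8° − 12·3.000 = 53.0; c'Δl = 19.50; W sinα = 1.2
Slice 2: Δl = 1.2/cos9.7° = 1.217 m; N'_2 = 78·cos9.7° − 14·1.217 = 59.8; c'Δl = 7.91; W sinα = 13.1
Slice 3: Δl = 1.6/cos15.7° = 1.662 m; N'_3 = 137·cos15.7° − 24·1.662 = 92.0; c'Δl = 10.80; W sinα = 37.1
Slice 4: Δl = 2.4/cos24.6° = 2.640 m; N'_4 = 259·cos24.6° − 35·2.640 = 143.1; c'Δl = 17.16; W sinα = 107.8
Slice 5: Δl = 2.0/cos35.3° = 2.451 m; N'_5 = 164·cos35.3° − 25·2.451 = 72.6; c'Δl = 15.93; W sinα = 94.8
Slice 6: Δl = 1.2/cos44.0° = 1.668 m; N'_6 = 67·cos44.0° − 28·1.668 = 1.5; c'Δl = 10.84; W sinα = 46.5
Slice 7: Δl = 1.6/cos52.8° = 2.646 m; N'_7 = 38·cos52.8° − 2·2.646 = 17.7; c'Δl = 17.20; W sinα = 30.3
Σc'Δl = 99.3 kN/m; ΣN' = 439.7 kN/m; ΣW sinα = 330.9 kN/m
Resisting = 99.3 + 439.7·tan27.7° = 99.3 + 230.8 = 330.2 kN/m
FS = 330.2 / 330.9 = 0.998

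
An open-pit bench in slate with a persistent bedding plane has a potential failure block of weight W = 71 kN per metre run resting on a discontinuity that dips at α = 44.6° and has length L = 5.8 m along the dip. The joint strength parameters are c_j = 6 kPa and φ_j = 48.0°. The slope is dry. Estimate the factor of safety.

Resolving the block weight along and normal to the plane and applying the Mohr–Coulomb strength on the joint:
N' = W cosα = 71·cos44.6° = 50.6 kN/m
Driving force T = W sinα = 71·sin44.6° = 49.9 kN/m
Resisting force R = c_j·L + N'·tanφ_j = 6·5.8 + 50.6·tan48.0° = 34.8 + 56.1 = 90.9 kN/m
FS = R / T = 90.9 / 49.9 = 1.824

FS = 1.82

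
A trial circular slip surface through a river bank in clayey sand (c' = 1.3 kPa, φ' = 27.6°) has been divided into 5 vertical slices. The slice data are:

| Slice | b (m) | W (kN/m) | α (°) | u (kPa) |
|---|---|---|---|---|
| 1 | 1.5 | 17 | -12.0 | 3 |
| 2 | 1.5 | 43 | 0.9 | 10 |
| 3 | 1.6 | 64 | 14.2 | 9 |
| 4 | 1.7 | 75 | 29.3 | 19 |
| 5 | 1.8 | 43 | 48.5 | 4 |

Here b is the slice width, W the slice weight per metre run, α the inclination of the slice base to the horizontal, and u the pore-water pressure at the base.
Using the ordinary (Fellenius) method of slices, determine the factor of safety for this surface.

FS = 1.00

Ordinary method of slices: FS = Σ[c'·Δl_i + (W_i cosα_i − u_i·Δl_i)·tanφ'] / Σ W_i sinα_i, with Δl_i = b_i / cosα_i.
Slice 1: Δl = 1.5/cos(-12.0°) = 1.534 m; N'_1 = 17·cos(-12.0°) − 3·1.534 = 12.0; c'Δl = 1.99; W sinα = -3.5
Slice 2: Δl = 1.5/cos0.9° = 1.500 m; N'_2 = 43·cos0.9° − 10·1.500 = 28.0; c'Δl = 1.95; W sinα = 0.7
Slice 3: Δl = 1.6/cos14.2° = 1.650 m; N'_3 = 64·cos14.2° − 9·1.650 = 47.2; c'Δl = 2.15; W sinα = 15.7
Slice 4: Δl = 1.7/cos29.3° = 1.949 m; N'_4 = 75·cos29.3° − 19·1.949 = 28.4; c'Δl = 2.53; W sinα = 36.7
Slice 5: Δl = 1.8/cos48.5° = 2.716 m; N'_5 = 43·cos48.5° − 4·2.716 = 17.6; c'Δl = 3.53; W sinα = 32.2
Σc'Δl = 12.2 kN/m; ΣN' = 133.2 kN/m; ΣW sinα = 81.7 kN/m
Resisting = 12.2 + 133.2·tan27.6° = 12.2 + 69.6 = 81.8 kN/m
FS = 81.8 / 81.7 = 1.001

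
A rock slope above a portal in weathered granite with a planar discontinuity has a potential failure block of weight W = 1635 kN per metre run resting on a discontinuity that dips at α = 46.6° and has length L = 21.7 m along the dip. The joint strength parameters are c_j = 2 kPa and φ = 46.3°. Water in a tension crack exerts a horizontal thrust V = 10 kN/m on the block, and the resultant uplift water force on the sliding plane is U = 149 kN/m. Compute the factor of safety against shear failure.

FS = 0.88

Resolving the block weight along and normal to the plane and applying the Mohr–Coulomb strength on the joint:
N' = W cosα − U − V sinα = 1635·cos46.6° − 149 − 10·sin46.6° = 967.1 kN/m
Driving force T = W sinα + V cosα = 1635·sin46.6° + 10·cos46.6° = 1194.8 kN/m
Resisting force R = c_j·L + N'·tanφ = 2·21.7 + 967.1·tan46.3° = 43.4 + 1012.0 = 1055.4 kN/m
FS = R / T = 1055.4 / 1194.8 = 0.883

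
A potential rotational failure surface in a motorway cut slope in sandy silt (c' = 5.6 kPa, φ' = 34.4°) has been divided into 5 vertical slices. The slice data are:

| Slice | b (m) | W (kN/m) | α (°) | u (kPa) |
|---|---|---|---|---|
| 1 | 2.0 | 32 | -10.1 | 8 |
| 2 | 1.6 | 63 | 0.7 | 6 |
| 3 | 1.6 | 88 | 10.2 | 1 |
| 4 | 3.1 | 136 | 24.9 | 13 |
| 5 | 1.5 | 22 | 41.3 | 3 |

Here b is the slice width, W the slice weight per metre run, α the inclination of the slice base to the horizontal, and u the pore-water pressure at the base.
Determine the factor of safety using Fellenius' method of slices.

Ordinary method of slices: FS = Σ[c'·Δl_i + (W_i cosα_i − u_i·Δl_i)·tanφ'] / Σ W_i sinα_i, with Δl_i = b_i / cosα_i.
Slice 1: Δl = 2.0/cos(-10.1°) = 2.031 m; N'_1 = 32·cos(-10.1°) − 8·2.031 = 15.3; c'Δl = 11.38; W sinα = -5.6
Slice 2: Δl = 1.6/cos0.7° = 1.600 m; N'_2 = 63·cos0.7° − 6·1.600 = 53.4; c'Δl = 8.96; W sinα = 0.8
Slice 3: Δl = 1.6/cos10.2° = 1.626 m; N'_3 = 88·cos10.2° − 1·1.626 = 85.0; c'Δl = 9.10; W sinα = 15.6
Slice 4: Δl = 3.1/cos24.9° = 3.418 m; N'_4 = 136·cos24.9° − 13·3.418 = 78.9; c'Δl = 19.14; W sinα = 57.3
Slice 5: Δl = 1.5/cos41.3° = 1.997 m; N'_5 = 22·cos41.3° − 3·1.997 = 10.5; c'Δl = 11.18; W sinα = 14.5
Σc'Δl = 59.8 kN/m; ΣN' = 243.1 kN/m; ΣW sinα = 82.5 kN/m
Resisting = 59.8 + 243.1·tan34.4° = 59.8 + 166.5 = 226.2 kN/m
FS = 226.2 / 82.5 = 2.741

FS = 2.74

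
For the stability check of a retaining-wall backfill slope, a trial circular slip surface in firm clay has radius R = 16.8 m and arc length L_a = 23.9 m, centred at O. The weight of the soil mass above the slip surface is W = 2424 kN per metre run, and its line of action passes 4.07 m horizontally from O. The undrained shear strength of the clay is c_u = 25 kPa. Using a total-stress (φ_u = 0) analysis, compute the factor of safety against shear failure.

Taking moments about the centre O, the resisting moment is provided by the undrained shear strength acting along the arc:
M_R = c_u·L_a·R = 25·23.90·16.8 = 10038.0 kN·m/m
M_D = W·d = 2424·4.07 = 9865.7 kN·m/m
FS = M_R / M_D = 10038.0 / 9865.7 = 1.017

FS = 1.02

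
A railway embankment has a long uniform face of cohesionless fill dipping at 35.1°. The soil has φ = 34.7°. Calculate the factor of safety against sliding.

FS = 0.99

For a dry cohesionless infinite slope the factor of safety is FS = tanφ / tanβ.
FS = tan34.7° / tan35.1° = 0.6924 / 0.7028 = 0.985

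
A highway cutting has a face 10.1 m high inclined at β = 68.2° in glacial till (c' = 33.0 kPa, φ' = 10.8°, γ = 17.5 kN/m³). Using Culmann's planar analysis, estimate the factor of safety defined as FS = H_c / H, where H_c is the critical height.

FS = 1.48

H_c = (4c'/γ) · sinβ cosφ' / [1 − cos(β − φ')]
    = (4·33.0/17.5) · sin68.2°·cos10.8° / [1 − cos57.4°]
    = 7.543 · 0.9120 / 0.4612 = 14.92 m
FS = H_c / H = 14.92 / 10.1 = 1.477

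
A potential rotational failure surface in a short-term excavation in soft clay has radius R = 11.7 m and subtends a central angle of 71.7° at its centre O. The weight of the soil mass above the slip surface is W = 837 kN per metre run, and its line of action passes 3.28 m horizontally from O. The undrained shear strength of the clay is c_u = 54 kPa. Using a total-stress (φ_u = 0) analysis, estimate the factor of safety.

FS = 3.37

Taking moments about the centre O, the resisting moment is provided by the undrained shear strength acting along the arc:
Arc length L_a = R·θ = 11.7·(71.7°·π/180) = 11.7·1.2514 = 14.64 m
M_R = c_u·L_a·R = 54·14.64·11.7 = 9250.4 kN·m/m
M_D = W·d = 837·3.28 = 2745.4 kN·m/m
FS = M_R / M_D = 9250.4 / 2745.4 = 3.369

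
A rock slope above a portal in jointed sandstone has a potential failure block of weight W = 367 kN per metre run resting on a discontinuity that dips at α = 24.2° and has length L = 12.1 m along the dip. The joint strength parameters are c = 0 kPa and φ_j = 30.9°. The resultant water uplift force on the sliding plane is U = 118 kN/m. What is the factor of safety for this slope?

FS = 0.86

Resolving the block weight along and normal to the plane and applying the Mohr–Coulomb strength on the joint:
N' = W cosα − U = 367·cos24.2° − 118 = 216.7 kN/m
Driving force T = W sinα = 367·sin24.2° = 150.4 kN/m
Resisting force R = c·L + N'·tanφ_j = 0·12.1 + 216.7·tan30.9° = 0.0 + 129.7 = 129.7 kN/m
FS = R / T = 129.7 / 150.4 = 0.862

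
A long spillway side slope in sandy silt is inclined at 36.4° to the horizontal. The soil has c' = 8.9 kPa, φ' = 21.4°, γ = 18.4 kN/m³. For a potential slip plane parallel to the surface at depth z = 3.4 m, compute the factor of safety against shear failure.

FS = 0.83

For an infinite slope with a slip plane parallel to the surface (no pore pressure): FS = [c' + γz cos²β tanφ'] / [γz sinβ cosβ].
γz = 18.4·3.4 = 62.56 kN/m²
Numerator = 8.9 + 62.56·cos²36.4°·tan21.4° = 8.9 + 62.56·0.6479·0.3919 = 24.783 kPa
Denominator = 62.56·sin36.4°·cos36.4° = 62.56·0.5934·0.8049 = 29.881 kPa
FS = 24.783 / 29.881 = 0.829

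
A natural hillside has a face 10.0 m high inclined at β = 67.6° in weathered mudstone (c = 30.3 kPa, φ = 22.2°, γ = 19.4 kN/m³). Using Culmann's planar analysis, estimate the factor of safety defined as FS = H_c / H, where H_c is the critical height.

H_c = (4c/γ) · sinβ cosφ / [1 − cos(β − φ)]
    = (4·30.3/19.4) · sin67.6°·cos22.2° / [1 − cos45.4°]
    = 6.247 · 0.8560 / 0.2978 = 17.96 m
FS = H_c / H = 17.96 / 10.0 = 1.796

FS = 1.80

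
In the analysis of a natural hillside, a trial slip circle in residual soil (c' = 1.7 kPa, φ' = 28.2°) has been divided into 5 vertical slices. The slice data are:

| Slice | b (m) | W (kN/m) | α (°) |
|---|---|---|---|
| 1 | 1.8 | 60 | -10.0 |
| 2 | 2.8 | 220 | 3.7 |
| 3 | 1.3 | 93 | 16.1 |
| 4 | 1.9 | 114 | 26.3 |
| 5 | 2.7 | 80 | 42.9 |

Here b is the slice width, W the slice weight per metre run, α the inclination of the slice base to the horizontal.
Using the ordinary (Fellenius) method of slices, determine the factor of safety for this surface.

FS = 2.26

Ordinary method of slices: FS = Σ[c'·Δl_i + (W_i cosα_i)·tanφ'] / Σ W_i sinα_i, with Δl_i = b_i / cosα_i.
Slice 1: Δl = 1.8/cos(-10.0°) = 1.828 m; N'_1 = 60·cos(-10.0°) = 59.1; c'Δl = 3.11; W sinα = -10.4
Slice 2: Δl = 2.8/cos3.7° = 2.806 m; N'_2 = 220·cos3.7° = 219.5; c'Δl = 4.77; W sinα = 14.2
Slice 3: Δl = 1.3/cos16.1° = 1.353 m; N'_3 = 93·cos16.1° = 89.4; c'Δl = 2.30; W sinα = 25.8
Slice 4: Δl = 1.9/cos26.3° = 2.119 m; N'_4 = 114·cos26.3° = 102.2; c'Δl = 3.60; W sinα = 50.5
Slice 5: Δl = 2.7/cos42.9° = 3.686 m; N'_5 = 80·cos42.9° = 58.6; c'Δl = 6.27; W sinα = 54.5
Σc'Δl = 20.0 kN/m; ΣN' = 528.8 kN/m; ΣW sinα = 134.5 kN/m
Resisting = 20.0 + 528.8·tan28.2° = 20.0 + 283.5 = 303.6 kN/m
FS = 303.6 / 134.5 = 2.256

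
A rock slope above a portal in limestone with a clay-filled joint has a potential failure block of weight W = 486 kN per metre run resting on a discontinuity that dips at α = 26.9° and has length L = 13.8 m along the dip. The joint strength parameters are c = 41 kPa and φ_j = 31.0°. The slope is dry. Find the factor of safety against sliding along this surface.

FS = 3.76

Resolving the block weight along and normal to the plane and applying the Mohr–Coulomb strength on the joint:
N' = W cosα = 486·cos26.9° = 433.4 kN/m
Driving force T = W sinα = 486·sin26.9° = 219.9 kN/m
Resisting force R = c·L + N'·tanφ_j = 41·13.8 + 433.4·tan31.0° = 565.8 + 260.4 = 826.2 kN/m
FS = R / T = 826.2 / 219.9 = 3.758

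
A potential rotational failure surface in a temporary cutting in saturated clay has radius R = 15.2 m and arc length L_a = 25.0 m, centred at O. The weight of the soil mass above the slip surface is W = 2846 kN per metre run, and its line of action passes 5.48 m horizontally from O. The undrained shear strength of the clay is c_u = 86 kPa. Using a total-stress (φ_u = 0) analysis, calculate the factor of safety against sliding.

FS = 2.10

Taking moments about the centre O, the resisting moment is provided by the undrained shear strength acting along the arc:
M_R = c_u·L_a·R = 86·25.00·15.2 = 32680.0 kN·m/m
M_D = W·d = 2846·5.48 = 15596.1 kN·m/m
FS = M_R / M_D = 32680.0 / 15596.1 = 2.095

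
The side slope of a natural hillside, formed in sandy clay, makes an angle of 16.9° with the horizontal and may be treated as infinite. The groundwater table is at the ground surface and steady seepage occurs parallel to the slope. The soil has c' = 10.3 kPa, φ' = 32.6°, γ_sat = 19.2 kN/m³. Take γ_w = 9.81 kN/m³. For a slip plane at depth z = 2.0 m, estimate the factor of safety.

FS = 1.99

With seepage parallel to the slope and the water table at the surface, the effective normal stress on the slip plane uses the buoyant unit weight γ' = γ_sat − γ_w while the driving shear stress uses γ_sat:
FS = [c' + γ' z cos²β tanφ'] / [γ_sat z sinβ cosβ]
γ' = 19.2 − 9.81 = 9.39 kN/m³
Numerator = 10.3 + 9.39·2.0·cos²16.9°·tan32.6° = 10.3 + 9.39·2.0·0.9155·0.6395 = 21.295 kPa
Denominator = 19.2·2.0·sin16.9°·cos16.9° = 19.2·2.0·0.2907·0.9568 = 10.681 kPa
FS = 21.295 / 10.681 = 1.994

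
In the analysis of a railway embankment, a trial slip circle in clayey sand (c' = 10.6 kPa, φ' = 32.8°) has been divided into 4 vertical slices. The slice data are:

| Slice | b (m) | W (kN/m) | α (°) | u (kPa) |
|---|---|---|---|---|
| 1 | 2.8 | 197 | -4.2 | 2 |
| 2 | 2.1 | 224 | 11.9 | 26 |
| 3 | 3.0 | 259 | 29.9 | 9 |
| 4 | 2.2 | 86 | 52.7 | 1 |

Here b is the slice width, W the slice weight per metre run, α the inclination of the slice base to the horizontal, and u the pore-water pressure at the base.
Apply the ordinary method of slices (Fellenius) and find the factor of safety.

FS = 2.23

Ordinary method of slices: FS = Σ[c'·Δl_i + (W_i cosα_i − u_i·Δl_i)·tanφ'] / Σ W_i sinα_i, with Δl_i = b_i / cosα_i.
Slice 1: Δl = 2.8/cos(-4.2°) = 2.808 m; N'_1 = 197·cos(-4.2°) − 2·2.808 = 190.9; c'Δl = 29.76; W sinα = -14.4
Slice 2: Δl = 2.1/cos11.9° = 2.146 m; N'_2 = 224·cos11.9° − 26·2.146 = 163.4; c'Δl = 22.75; W sinα = 46.2
Slice 3: Δl = 3.0/cos29.9° = 3.461 m; N'_3 = 259·cos29.9° − 9·3.461 = 193.4; c'Δl = 36.68; W sinα = 129.1
Slice 4: Δl = 2.2/cos52.7° = 3.630 m; N'_4 = 86·cos52.7° − 1·3.630 = 48.5; c'Δl = 38.48; W sinα = 68.4
Σc'Δl = 127.7 kN/m; ΣN' = 596.1 kN/m; ΣW sinα = 229.3 kN/m
Resisting = 127.7 + 596.1·tan32.8° = 127.7 + 384.2 = 511.8 kN/m
FS = 511.8 / 229.3 = 2.232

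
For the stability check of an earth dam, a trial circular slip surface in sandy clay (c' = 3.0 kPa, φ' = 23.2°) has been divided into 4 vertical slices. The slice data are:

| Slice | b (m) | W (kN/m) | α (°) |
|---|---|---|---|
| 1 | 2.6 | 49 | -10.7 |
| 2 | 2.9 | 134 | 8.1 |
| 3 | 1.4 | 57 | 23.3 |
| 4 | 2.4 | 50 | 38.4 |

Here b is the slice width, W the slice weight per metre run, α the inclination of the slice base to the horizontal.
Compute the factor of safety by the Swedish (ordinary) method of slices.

Ordinary method of slices: FS = Σ[c'·Δl_i + (W_i cosα_i)·tanφ'] / Σ W_i sinα_i, with Δl_i = b_i / cosα_i.
Slice 1: Δl = 2.6/cos(-10.7°) = 2.646 m; N'_1 = 49·cos(-10.7°) = 48.1; c'Δl = 7.94; W sinα = -9.1
Slice 2: Δl = 2.9/cos8.1° = 2.929 m; N'_2 = 134·cos8.1° = 132.7; c'Δl = 8.79; W sinα = 18.9
Slice 3: Δl = 1.4/cos23.3° = 1.524 m; N'_3 = 57·cos23.3° = 52.4; c'Δl = 4.57; W sinα = 22.5
Slice 4: Δl = 2.4/cos38.4° = 3.062 m; N'_4 = 50·cos38.4° = 39.2; c'Δl = 9.19; W sinα = 31.1
Σc'Δl = 30.5 kN/m; ΣN' = 272.3 kN/m; ΣW sinα = 63.4 kN/m
Resisting = 30.5 + 272.3·tan23.2° = 30.5 + 116.7 = 147.2 kN/m
FS = 147.2 / 63.4 = 2.322

FS = 2.32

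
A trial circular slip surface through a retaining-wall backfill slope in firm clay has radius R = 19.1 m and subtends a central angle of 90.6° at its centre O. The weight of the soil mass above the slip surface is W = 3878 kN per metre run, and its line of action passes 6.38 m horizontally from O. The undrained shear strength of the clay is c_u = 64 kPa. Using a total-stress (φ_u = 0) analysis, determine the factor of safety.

FS = 1.49

Taking moments about the centre O, the resisting moment is provided by the undrained shear strength acting along the arc:
Arc length L_a = R·θ = 19.1·(90.6°·π/180) = 19.1·1.5813 = 30.20 m
M_R = c_u·L_a·R = 64·30.20·19.1 = 36919.2 kN·m/m
M_D = W·d = 3878·6.38 = 24741.6 kN·m/m
FS = M_R / M_D = 36919.2 / 24741.6 = 1.492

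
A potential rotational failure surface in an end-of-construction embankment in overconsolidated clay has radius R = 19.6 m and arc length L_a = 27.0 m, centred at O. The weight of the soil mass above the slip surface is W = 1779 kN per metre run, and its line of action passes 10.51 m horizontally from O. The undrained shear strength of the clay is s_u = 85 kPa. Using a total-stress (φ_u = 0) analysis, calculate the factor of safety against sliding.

FS = 2.41

Taking moments about the centre O, the resisting moment is provided by the undrained shear strength acting along the arc:
M_R = s_u·L_a·R = 85·27.00·19.6 = 44982.0 kN·m/m
M_D = W·d = 1779·10.51 = 18697.3 kN·m/m
FS = M_R / M_D = 44982.0 / 18697.3 = 2.406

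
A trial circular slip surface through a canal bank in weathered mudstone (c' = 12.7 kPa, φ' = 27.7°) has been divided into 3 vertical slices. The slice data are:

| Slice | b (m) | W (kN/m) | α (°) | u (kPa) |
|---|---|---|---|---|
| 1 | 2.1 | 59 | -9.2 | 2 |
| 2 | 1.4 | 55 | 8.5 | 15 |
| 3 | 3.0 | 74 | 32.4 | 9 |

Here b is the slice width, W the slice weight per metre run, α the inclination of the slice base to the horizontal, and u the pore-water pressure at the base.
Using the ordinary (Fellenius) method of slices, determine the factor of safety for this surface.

FS = 3.96

Ordinary method of slices: FS = Σ[c'·Δl_i + (W_i cosα_i − u_i·Δl_i)·tanφ'] / Σ W_i sinα_i, with Δl_i = b_i / cosα_i.
Slice 1: Δl = 2.1/cos(-9.2°) = 2.127 m; N'_1 = 59·cos(-9.2°) − 2·2.127 = 54.0; c'Δl = 27.02; W sinα = -9.4
Slice 2: Δl = 1.4/cos8.5° = 1.416 m; N'_2 = 55·cos8.5° − 15·1.416 = 33.2; c'Δl = 17.98; W sinα = 8.1
Slice 3: Δl = 3.0/cos32.4° = 3.553 m; N'_3 = 74·cos32.4° − 9·3.553 = 30.5; c'Δl = 45.12; W sinα = 39.7
Σc'Δl = 90.1 kN/m; ΣN' = 117.7 kN/m; ΣW sinα = 38.3 kN/m
Resisting = 90.1 + 117.7·tan27.7° = 90.1 + 61.8 = 151.9 kN/m
FS = 151.9 / 38.3 = 3.961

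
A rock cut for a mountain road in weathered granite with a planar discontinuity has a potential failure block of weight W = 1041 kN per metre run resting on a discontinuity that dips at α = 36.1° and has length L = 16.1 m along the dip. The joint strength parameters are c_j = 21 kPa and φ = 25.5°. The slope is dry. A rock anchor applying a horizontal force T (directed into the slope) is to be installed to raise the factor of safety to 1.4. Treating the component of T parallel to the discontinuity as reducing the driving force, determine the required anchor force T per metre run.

T = 85 kN/m

Resolving forces along and normal to the sliding plane, with the horizontal anchor force T adding T·sinα to the effective normal force and T·cosα acting up the plane against the driving force:
FS = [c_jL + (W cosα + T sinα) tanφ] / [W sinα − T cosα]
Without the anchor: N' = 841.1 kN/m, driving T_d = 613.4 kN/m, resisting R = 21·16.1 + 841.1·tan25.5° = 739.3 kN/m, FS = 1.21.
Setting FS = 1.4 and solving for T:
1.4·(613.4 − T cos36.1°) = 739.3 + T sin36.1°·tan25.5°
T·(sin36.1°·tan25.5° + 1.4·cos36.1°) = 1.4·613.4 − 739.3
T·(0.5892·0.4770 + 1.4·0.8080) = 858.7 − 739.3 = 119.4
T·1.4122 = 119.4
T = 84.5 kN/m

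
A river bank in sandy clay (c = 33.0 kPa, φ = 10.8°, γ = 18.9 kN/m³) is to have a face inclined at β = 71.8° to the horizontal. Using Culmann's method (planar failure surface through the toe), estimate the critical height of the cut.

Culmann's analysis gives the critical failure plane at α_cr = (β + φ)/2 = (71.8 + 10.8)/2 = 41.3°, and the critical height
H_c = (4c/γ) · sinβ cosφ / [1 − cos(β − φ)]
    = (4·33.0/18.9) · sin71.8°·cos10.8° / [1 − cos(61.0°)]
    = 6.984 · 0.9500·0.9823 / [1 − 0.4848]
    = 6.984 · 0.9331 / 0.5152
    = 12.65 m

H_c = 12.65 m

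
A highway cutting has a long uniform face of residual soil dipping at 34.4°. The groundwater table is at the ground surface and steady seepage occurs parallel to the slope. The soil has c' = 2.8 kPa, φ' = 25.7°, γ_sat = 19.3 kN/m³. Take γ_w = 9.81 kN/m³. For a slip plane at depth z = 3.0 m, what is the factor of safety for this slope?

FS = 0.45

With seepage parallel to the slope and the water table at the surface, the effective normal stress on the slip plane uses the buoyant unit weight γ' = γ_sat − γ_w while the driving shear stress uses γ_sat:
FS = [c' + γ' z cos²β tanφ'] / [γ_sat z sinβ cosβ]
γ' = 19.3 − 9.81 = 9.49 kN/m³
Numerator = 2.8 + 9.49·3.0·cos²34.4°·tan25.7° = 2.8 + 9.49·3.0·0.6808·0.4813 = 12.128 kPa
Denominator = 19.3·3.0·sin34.4°·cos34.4° = 19.3·3.0·0.5650·0.8251 = 26.991 kPa
FS = 12.128 / 26.991 = 0.449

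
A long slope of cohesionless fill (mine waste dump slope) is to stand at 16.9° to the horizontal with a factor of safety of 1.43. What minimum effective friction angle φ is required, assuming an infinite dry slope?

FS = tanφ/tanβ ⇒ tanφ = FS · tanβ = 1.43 · tan16.9° = 0.4345
φ = arctan(0.4345) = 23.48°

φ = 23.5°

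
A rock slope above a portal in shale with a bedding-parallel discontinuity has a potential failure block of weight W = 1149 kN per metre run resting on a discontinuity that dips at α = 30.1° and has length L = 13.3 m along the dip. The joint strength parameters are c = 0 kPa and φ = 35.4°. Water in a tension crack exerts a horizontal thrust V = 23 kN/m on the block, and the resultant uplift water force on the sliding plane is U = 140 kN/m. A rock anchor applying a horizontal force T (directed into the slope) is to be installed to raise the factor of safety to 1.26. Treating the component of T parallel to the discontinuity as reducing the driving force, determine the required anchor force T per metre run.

T = 105 kN/m

Resolving forces along and normal to the sliding plane, with the horizontal anchor force T adding T·sinα to the effective normal force and T·cosα acting up the plane against the driving force:
FS = [cL + (W cosα − U − V sinα + T sinα) tanφ] / [W sinα + V cosα − T cosα]
Without the anchor: N' = 842.5 kN/m, driving T_d = 596.1 kN/m, resisting R = 0·13.3 + 842.5·tan35.4° = 598.8 kN/m, FS = 1.00.
Setting FS = 1.26 and solving for T:
1.26·(596.1 − T cos30.1°) = 598.8 + T sin30.1°·tan35.4°
T·(sin30.1°·tan35.4° + 1.26·cos30.1°) = 1.26·596.1 − 598.8
T·(0.5015·0.7107 + 1.26·0.8652) = 751.1 − 598.8 = 152.4
T·1.4465 = 152.4
T = 105.3 kN/m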